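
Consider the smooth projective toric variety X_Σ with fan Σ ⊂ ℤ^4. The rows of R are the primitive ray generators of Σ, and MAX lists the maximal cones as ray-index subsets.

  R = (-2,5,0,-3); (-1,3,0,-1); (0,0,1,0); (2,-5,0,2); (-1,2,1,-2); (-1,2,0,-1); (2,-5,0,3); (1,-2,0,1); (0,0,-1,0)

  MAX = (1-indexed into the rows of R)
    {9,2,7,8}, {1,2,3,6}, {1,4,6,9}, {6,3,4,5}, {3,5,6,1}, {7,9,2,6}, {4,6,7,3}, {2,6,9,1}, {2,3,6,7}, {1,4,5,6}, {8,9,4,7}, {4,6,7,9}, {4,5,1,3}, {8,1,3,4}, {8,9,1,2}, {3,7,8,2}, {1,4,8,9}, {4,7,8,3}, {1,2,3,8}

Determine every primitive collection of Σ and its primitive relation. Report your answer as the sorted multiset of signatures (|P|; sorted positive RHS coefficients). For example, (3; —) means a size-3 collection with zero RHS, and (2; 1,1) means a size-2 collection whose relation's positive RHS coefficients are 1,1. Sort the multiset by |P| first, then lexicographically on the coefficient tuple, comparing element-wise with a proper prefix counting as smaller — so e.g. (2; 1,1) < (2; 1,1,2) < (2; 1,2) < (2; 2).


Minimal non-faces — 9 found among 9 rays, 19 max cones:

  • {1,7}:  v_{1} + v_{7} = 0 — sig = (2; —)
  • {3,9}:  v_{3} + v_{9} = 0 — sig = (2; —)
  • {6,8}:  v_{6} + v_{8} = 0 — sig = (2; —)
  • {2,4}:  v_{2} + v_{4} = v_{8} — sig = (2; 1)
  • {2,5}:  v_{2} + v_{5} = v_{1} + v_{3} — sig = (2; 1,1)
  • {5,7}:  v_{5} + v_{7} = v_{3} + v_{4} + v_{6} — sig = (2; 1,1,1)
  • {5,8}:  v_{5} + v_{8} = v_{1} + v_{3} + v_{4} — sig = (2; 1,1,1)
  • {5,9}:  v_{5} + v_{9} = v_{1} + v_{4} + v_{6} — sig = (2; 1,1,1)
  • {1,3,4,6}:  v_{1} + v_{3} + v_{4} + v_{6} = v_{5} — sig = (4; 1)

so the primitive-relation signature multiset is
    (2; —)
    (2; —)
    (2; —)
    (2; 1)
    (2; 1,1)
    (2; 1,1,1)
    (2; 1,1,1)
    (2; 1,1,1)
    (4; 1)


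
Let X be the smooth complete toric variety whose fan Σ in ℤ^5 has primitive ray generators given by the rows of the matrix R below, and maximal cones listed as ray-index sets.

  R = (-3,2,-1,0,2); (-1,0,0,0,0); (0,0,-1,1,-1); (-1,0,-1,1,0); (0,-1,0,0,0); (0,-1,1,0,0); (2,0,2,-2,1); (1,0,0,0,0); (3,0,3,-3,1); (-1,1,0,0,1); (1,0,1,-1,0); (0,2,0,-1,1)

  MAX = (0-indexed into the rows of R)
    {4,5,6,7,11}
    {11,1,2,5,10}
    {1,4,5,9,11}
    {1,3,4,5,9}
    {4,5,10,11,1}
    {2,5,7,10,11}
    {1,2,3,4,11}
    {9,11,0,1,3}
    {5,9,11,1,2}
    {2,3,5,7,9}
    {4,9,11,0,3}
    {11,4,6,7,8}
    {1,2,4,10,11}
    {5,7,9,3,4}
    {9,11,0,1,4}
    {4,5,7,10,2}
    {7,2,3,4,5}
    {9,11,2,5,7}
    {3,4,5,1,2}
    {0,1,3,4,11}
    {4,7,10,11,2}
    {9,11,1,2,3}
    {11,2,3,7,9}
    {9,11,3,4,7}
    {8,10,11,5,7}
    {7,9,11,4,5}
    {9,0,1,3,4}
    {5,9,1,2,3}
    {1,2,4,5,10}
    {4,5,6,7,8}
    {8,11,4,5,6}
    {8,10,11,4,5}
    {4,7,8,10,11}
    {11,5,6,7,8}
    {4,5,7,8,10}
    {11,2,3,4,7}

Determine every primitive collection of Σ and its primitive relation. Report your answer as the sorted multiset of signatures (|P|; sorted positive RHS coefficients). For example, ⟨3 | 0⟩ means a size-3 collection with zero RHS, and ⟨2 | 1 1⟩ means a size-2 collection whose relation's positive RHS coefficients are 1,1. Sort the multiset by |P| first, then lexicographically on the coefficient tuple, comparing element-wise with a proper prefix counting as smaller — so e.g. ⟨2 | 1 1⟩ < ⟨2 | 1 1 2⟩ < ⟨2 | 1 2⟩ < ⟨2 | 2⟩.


|primitive collections| = 24. Relations:

  • {1,7}:  v_{1} + v_{7} = 0 — sig = ⟨2 | 0⟩
  • {3,10}:  v_{3} + v_{10} = 0 — sig = ⟨2 | 0⟩
  • {3,8}:  v_{3} + v_{8} = v_{6} — sig = ⟨2 | 1⟩
  • {6,10}:  v_{6} + v_{10} = v_{8} — sig = ⟨2 | 1⟩
  • {2,6}:  v_{2} + v_{6} = v_{7} + v_{10} — sig = ⟨2 | 1 1⟩
  • {9,10}:  v_{9} + v_{10} = v_{5} + v_{11} — sig = ⟨2 | 1 1⟩
  • {8,9}:  v_{8} + v_{9} = v_{5} + v_{6} + v_{11} — sig = ⟨2 | 1 1 1⟩
  • {0,7}:  v_{0} + v_{7} = v_{3} + v_{4} + v_{9} + v_{11} — sig = ⟨2 | 1 1 1 1⟩
  • {0,10}:  v_{0} + v_{10} = v_{1} + v_{4} + v_{9} + v_{11} — sig = ⟨2 | 1 1 1 1⟩
  • {1,6}:  v_{1} + v_{6} = v_{4} + v_{5} + v_{10} + v_{11} — sig = ⟨2 | 1 1 1 1⟩
  • {3,6}:  v_{3} + v_{6} = v_{4} + v_{5} + v_{7} + v_{11} — sig = ⟨2 | 1 1 1 1⟩
  • {1,8}:  v_{1} + v_{8} = v_{4} + v_{5} + 2·v_{10} + v_{11} — sig = ⟨2 | 1 1 1 2⟩
  • {0,2}:  v_{0} + v_{2} = v_{1} + 2·v_{3} + v_{11} — sig = ⟨2 | 1 1 2⟩
  • {0,5}:  v_{0} + v_{5} = v_{1} + v_{4} + 2·v_{9} — sig = ⟨2 | 1 1 2⟩
  • {0,6}:  v_{0} + v_{6} = 2·v_{4} + v_{5} + v_{9} + 2·v_{11} — sig = ⟨2 | 1 1 2 2⟩
  • {6,9}:  v_{6} + v_{9} = v_{4} + 2·v_{5} + v_{7} + 2·v_{11} — sig = ⟨2 | 1 1 2 2⟩
  • {2,8}:  v_{2} + v_{8} = v_{7} + 2·v_{10} — sig = ⟨2 | 1 2⟩
  • {0,8}:  v_{0} + v_{8} = 2·v_{4} + 2·v_{5} + 3·v_{11} — sig = ⟨2 | 2 2 3⟩
  • {2,4,9}:  v_{2} + v_{4} + v_{9} = v_{3} — sig = ⟨3 | 1⟩
  • {3,5,11}:  v_{3} + v_{5} + v_{11} = v_{9} — sig = ⟨3 | 1⟩
  • {2,4,5,11}:  v_{2} + v_{4} + v_{5} + v_{11} = 0 — sig = ⟨4 | 0⟩
  • {1,3,4,9,11}:  v_{1} + v_{3} + v_{4} + v_{9} + v_{11} = v_{0} — sig = ⟨5 | 1⟩
  • {4,5,7,10,11}:  v_{4} + v_{5} + v_{7} + v_{10} + v_{11} = v_{6} — sig = ⟨5 | 1⟩
  • {4,5,7,8,11}:  v_{4} + v_{5} + v_{7} + v_{8} + v_{11} = 2·v_{6} — sig = ⟨5 | 2⟩

Hence PRS(X_Σ) =
    |P|=2: 18 collections, coeffs (), (), (1), (1), (1,1), (1,1), (1,1,1), (1,1,1,1), (1,1,1,1), (1,1,1,1), (1,1,1,1), (1,1,1,2), (1,1,2), (1,1,2), (1,1,2,2), (1,1,2,2), (1,2), (2,2,3)
    |P|=3: 2 collections, coeffs (1), (1)
    |P|=4: 1 collection, coeffs ()
    |P|=5: 3 collections, coeffs (1), (1), (2)


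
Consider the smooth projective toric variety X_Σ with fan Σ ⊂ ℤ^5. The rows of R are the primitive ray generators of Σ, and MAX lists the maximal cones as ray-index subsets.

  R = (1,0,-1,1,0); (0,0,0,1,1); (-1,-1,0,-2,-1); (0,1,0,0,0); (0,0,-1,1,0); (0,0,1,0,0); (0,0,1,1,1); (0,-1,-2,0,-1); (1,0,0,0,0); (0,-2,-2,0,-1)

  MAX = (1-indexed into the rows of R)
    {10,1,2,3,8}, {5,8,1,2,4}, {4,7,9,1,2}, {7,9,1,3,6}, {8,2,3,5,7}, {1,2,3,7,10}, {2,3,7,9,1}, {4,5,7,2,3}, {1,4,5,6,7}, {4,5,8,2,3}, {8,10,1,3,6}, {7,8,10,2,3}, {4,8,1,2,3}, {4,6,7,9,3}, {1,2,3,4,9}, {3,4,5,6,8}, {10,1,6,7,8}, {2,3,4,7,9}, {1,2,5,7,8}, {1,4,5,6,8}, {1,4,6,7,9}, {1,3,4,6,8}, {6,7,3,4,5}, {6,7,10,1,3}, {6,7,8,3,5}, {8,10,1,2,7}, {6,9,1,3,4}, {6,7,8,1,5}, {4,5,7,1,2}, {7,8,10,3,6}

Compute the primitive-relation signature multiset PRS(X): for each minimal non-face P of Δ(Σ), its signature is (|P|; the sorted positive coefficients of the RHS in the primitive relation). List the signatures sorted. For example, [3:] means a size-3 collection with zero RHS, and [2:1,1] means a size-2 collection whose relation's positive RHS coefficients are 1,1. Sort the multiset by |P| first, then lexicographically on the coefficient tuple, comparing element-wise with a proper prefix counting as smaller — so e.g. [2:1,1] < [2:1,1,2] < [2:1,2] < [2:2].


Primitive collections (10):

  • {2,6}:  v_{2} + v_{6} = v_{7} ; sig = [2:1]
  • {4,10}:  v_{4} + v_{10} = v_{8} ; sig = [2:1]
  • {5,9}:  v_{5} + v_{9} = v_{1} ; sig = [2:1]
  • {5,10}:  v_{5} + v_{10} = v_{7} + 2·v_{8} ; sig = [2:1,2]
  • {8,9}:  v_{8} + v_{9} = 2·v_{1} + v_{3} ; sig = [2:1,2]
  • {9,10}:  v_{9} + v_{10} = 3·v_{1} + 2·v_{3} + v_{7} ; sig = [2:1,2,3]
  • {1,3,5}:  v_{1} + v_{3} + v_{5} = v_{8} ; sig = [3:1]
  • {4,7,8}:  v_{4} + v_{7} + v_{8} = v_{5} ; sig = [3:1]
  • {1,3,4,7}:  v_{1} + v_{3} + v_{4} + v_{7} = 0 ; sig = [4:]
  • {1,3,7,8}:  v_{1} + v_{3} + v_{7} + v_{8} = v_{10} ; sig = [4:1]

Hence PRS(X_Σ) =
{ [2:1] ×3,  [2:1,2] ×2,  [2:1,2,3],  [3:1] ×2,  [4:],  [4:1] }


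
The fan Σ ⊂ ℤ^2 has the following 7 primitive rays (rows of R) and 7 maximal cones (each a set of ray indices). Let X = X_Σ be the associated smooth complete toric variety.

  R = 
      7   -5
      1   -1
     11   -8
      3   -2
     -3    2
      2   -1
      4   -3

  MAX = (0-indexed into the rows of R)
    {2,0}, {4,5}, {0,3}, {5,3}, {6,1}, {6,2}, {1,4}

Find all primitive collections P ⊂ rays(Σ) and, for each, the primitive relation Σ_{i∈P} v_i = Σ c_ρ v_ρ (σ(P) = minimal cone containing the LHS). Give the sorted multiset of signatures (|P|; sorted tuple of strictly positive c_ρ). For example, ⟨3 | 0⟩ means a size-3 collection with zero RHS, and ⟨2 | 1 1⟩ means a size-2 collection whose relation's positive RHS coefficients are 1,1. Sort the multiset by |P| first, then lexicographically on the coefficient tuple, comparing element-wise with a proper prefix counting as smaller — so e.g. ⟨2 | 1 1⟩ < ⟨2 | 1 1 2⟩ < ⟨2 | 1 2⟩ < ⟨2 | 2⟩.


|primitive collections| = 14. Relations:

  P={3,4}:  v_{3} + v_{4} = 0 ; sig = ⟨2 | 0⟩
  P={0,4}:  v_{0} + v_{4} = v_{6} ; sig = ⟨2 | 1⟩
  P={0,6}:  v_{0} + v_{6} = v_{2} ; sig = ⟨2 | 1⟩
  P={1,3}:  v_{1} + v_{3} = v_{6} ; sig = ⟨2 | 1⟩
  P={1,5}:  v_{1} + v_{5} = v_{3} ; sig = ⟨2 | 1⟩
  P={3,6}:  v_{3} + v_{6} = v_{0} ; sig = ⟨2 | 1⟩
  P={4,6}:  v_{4} + v_{6} = v_{1} ; sig = ⟨2 | 1⟩
  P={2,5}:  v_{2} + v_{5} = v_{0} + 2·v_{3} ; sig = ⟨2 | 1 2⟩
  P={0,1}:  v_{0} + v_{1} = 2·v_{6} ; sig = ⟨2 | 2⟩
  P={2,3}:  v_{2} + v_{3} = 2·v_{0} ; sig = ⟨2 | 2⟩
  P={2,4}:  v_{2} + v_{4} = 2·v_{6} ; sig = ⟨2 | 2⟩
  P={5,6}:  v_{5} + v_{6} = 2·v_{3} ; sig = ⟨2 | 2⟩
  P={0,5}:  v_{0} + v_{5} = 3·v_{3} ; sig = ⟨2 | 3⟩
  P={1,2}:  v_{1} + v_{2} = 3·v_{6} ; sig = ⟨2 | 3⟩

Hence PRS(X_Σ) =
{ ⟨2 | 0⟩,  ⟨2 | 1⟩ ×6,  ⟨2 | 1 2⟩,  ⟨2 | 2⟩ ×4,  ⟨2 | 3⟩ ×2 }


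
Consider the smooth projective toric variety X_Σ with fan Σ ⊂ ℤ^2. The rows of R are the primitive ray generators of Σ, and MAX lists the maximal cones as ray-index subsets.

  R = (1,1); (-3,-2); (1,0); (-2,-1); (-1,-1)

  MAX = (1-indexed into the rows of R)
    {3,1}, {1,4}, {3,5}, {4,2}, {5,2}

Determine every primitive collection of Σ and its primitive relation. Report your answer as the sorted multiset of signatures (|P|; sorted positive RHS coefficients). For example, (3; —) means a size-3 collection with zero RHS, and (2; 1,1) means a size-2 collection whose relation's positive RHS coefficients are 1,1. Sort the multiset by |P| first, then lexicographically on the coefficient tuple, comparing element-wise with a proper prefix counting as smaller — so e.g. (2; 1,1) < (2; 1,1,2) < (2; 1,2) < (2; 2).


Σ has 5 primitive collections:

  P={1,5}:  v_{1} + v_{5} = 0  so sig = (2; —)
  P={1,2}:  v_{1} + v_{2} = v_{4}  so sig = (2; 1)
  P={3,4}:  v_{3} + v_{4} = v_{5}  so sig = (2; 1)
  P={4,5}:  v_{4} + v_{5} = v_{2}  so sig = (2; 1)
  P={2,3}:  v_{2} + v_{3} = 2·v_{5}  so sig = (2; 2)

so the primitive-relation signature multiset is
    |P|=2: 5 collections, coeffs (), (1), (1), (1), (2)


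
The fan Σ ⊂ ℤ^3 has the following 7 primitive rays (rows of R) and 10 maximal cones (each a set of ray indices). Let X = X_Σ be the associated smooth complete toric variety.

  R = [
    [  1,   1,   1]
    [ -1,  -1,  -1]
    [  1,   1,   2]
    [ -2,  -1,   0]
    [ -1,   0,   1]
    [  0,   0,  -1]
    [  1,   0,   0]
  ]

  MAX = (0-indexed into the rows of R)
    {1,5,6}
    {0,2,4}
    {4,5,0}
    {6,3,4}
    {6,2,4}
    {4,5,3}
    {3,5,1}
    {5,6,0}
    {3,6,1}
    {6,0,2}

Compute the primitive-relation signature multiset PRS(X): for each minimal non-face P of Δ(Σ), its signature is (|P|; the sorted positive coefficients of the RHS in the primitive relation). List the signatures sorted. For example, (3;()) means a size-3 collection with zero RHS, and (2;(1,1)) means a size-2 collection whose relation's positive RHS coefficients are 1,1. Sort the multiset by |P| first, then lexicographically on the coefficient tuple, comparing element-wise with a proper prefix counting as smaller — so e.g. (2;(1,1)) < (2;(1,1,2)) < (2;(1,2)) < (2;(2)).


Δ(Σ) — 7 vertices, 9 min non-faces:

  P = {0,1}:  v_{0} + v_{1} = 0  →  sig = (2;())
  P = {0,3}:  v_{0} + v_{3} = v_{4}  →  sig = (2;(1))
  P = {1,4}:  v_{1} + v_{4} = v_{3}  →  sig = (2;(1))
  P = {2,5}:  v_{2} + v_{5} = v_{0}  →  sig = (2;(1))
  P = {1,2}:  v_{1} + v_{2} = v_{4} + v_{6}  →  sig = (2;(1,1))
  P = {2,3}:  v_{2} + v_{3} = 2·v_{4} + v_{6}  →  sig = (2;(1,2))
  P = {4,5,6}:  v_{4} + v_{5} + v_{6} = 0  →  sig = (3;())
  P = {0,4,6}:  v_{0} + v_{4} + v_{6} = v_{2}  →  sig = (3;(1))
  P = {3,5,6}:  v_{3} + v_{5} + v_{6} = v_{1}  →  sig = (3;(1))

Sorted signature multiset PRS(X):
{ (2;()),  (2;(1)) ×3,  (2;(1,1)),  (2;(1,2)),  (3;()),  (3;(1)) ×2 }


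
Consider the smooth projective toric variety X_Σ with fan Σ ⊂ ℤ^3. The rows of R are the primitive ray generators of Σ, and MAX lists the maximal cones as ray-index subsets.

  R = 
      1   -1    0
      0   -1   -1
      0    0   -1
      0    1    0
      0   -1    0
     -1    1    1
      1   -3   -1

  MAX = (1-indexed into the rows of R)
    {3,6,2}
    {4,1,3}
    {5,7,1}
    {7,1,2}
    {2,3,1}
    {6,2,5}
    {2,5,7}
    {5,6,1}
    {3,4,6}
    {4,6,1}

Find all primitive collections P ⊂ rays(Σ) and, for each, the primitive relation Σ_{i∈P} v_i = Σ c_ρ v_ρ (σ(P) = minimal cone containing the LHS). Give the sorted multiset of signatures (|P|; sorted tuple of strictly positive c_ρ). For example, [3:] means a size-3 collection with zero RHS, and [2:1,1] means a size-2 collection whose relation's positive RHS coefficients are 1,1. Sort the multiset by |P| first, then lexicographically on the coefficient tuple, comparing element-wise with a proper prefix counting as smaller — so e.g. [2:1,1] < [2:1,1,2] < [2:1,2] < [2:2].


Δ(Σ) — 7 vertices, 9 min non-faces:

  {4,5}:  v_{4} + v_{5} = 0  ⇒ sig = [2:]
  {2,4}:  v_{2} + v_{4} = v_{3}  ⇒ sig = [2:1]
  {3,5}:  v_{3} + v_{5} = v_{2}  ⇒ sig = [2:1]
  {4,7}:  v_{4} + v_{7} = v_{1} + v_{2}  ⇒ sig = [2:1,1]
  {3,7}:  v_{3} + v_{7} = v_{1} + 2·v_{2}  ⇒ sig = [2:1,2]
  {6,7}:  v_{6} + v_{7} = 2·v_{5}  ⇒ sig = [2:2]
  {1,3,6}:  v_{1} + v_{3} + v_{6} = 0  ⇒ sig = [3:]
  {1,2,5}:  v_{1} + v_{2} + v_{5} = v_{7}  ⇒ sig = [3:1]
  {1,2,6}:  v_{1} + v_{2} + v_{6} = v_{5}  ⇒ sig = [3:1]

so the primitive-relation signature multiset is
    [2:]
    [2:1]
    [2:1]
    [2:1,1]
    [2:1,2]
    [2:2]
    [3:]
    [3:1]
    [3:1]


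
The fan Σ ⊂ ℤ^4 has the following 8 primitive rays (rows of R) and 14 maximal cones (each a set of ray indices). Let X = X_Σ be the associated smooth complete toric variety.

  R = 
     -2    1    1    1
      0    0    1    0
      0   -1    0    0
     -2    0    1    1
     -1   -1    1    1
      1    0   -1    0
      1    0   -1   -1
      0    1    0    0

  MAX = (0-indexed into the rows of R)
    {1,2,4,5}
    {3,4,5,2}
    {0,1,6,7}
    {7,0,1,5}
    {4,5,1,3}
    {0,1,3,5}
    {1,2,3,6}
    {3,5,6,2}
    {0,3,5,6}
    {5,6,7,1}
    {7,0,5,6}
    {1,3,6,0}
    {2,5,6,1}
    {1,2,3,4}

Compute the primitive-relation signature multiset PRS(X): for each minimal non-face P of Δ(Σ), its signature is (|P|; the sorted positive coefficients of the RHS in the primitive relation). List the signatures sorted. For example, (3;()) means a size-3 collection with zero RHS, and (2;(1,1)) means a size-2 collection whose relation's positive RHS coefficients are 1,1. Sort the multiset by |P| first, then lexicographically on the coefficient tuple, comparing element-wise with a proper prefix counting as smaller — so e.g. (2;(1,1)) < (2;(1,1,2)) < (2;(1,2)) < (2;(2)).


Δ(Σ) — 8 vertices, 9 min non-faces:

  • {2,7}:  v_{2} + v_{7} = 0  ⇒ sig = (2;())
  • {0,2}:  v_{0} + v_{2} = v_{3}  ⇒ sig = (2;(1))
  • {3,7}:  v_{3} + v_{7} = v_{0}  ⇒ sig = (2;(1))
  • {4,6}:  v_{4} + v_{6} = v_{2}  ⇒ sig = (2;(1))
  • {4,7}:  v_{4} + v_{7} = v_{1} + v_{3} + v_{5}  ⇒ sig = (2;(1,1,1))
  • {0,4}:  v_{0} + v_{4} = v_{1} + 2·v_{3} + v_{5}  ⇒ sig = (2;(1,1,2))
  • {1,3,5,6}:  v_{1} + v_{3} + v_{5} + v_{6} = 0  ⇒ sig = (4;())
  • {0,1,5,6}:  v_{0} + v_{1} + v_{5} + v_{6} = v_{7}  ⇒ sig = (4;(1))
  • {1,2,3,5}:  v_{1} + v_{2} + v_{3} + v_{5} = v_{4}  ⇒ sig = (4;(1))

Signatures (|P|; sorted positive RHS coefficients), sorted:
[(2;()), (2;(1)), (2;(1)), (2;(1)), (2;(1,1,1)), (2;(1,1,2)), (4;()), (4;(1)), (4;(1))]


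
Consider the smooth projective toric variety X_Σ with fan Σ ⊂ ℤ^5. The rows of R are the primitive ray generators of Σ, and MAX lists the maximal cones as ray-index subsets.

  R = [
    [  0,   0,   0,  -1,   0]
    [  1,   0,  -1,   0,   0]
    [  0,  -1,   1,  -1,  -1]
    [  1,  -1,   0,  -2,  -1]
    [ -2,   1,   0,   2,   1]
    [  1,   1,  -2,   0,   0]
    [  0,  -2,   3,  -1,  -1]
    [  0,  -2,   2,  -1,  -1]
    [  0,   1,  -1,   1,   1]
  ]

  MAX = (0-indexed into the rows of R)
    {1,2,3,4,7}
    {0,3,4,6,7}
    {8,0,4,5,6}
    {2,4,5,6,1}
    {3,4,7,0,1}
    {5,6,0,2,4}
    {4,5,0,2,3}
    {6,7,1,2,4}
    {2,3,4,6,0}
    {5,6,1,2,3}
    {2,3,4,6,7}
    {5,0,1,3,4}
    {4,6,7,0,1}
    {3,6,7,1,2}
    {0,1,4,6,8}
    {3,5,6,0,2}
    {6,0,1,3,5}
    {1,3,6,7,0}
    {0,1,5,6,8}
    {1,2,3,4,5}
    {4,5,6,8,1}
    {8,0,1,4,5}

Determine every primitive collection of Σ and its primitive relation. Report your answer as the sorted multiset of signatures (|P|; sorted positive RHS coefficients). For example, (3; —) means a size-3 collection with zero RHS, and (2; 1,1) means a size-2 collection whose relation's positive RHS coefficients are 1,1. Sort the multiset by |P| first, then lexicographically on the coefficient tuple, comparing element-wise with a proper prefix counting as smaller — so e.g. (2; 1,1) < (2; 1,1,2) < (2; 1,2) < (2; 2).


Primitive collections (9):

  • {2,8}:  v_{2} + v_{8} = 0  →  sig = (2; —)
  • {3,8}:  v_{3} + v_{8} = v_{0} + v_{1}  →  sig = (2; 1,1)
  • {5,7}:  v_{5} + v_{7} = v_{1} + v_{2}  →  sig = (2; 1,1)
  • {7,8}:  v_{7} + v_{8} = v_{0} + 2·v_{1} + v_{4} + v_{6}  →  sig = (2; 1,1,1,2)
  • {0,1,2}:  v_{0} + v_{1} + v_{2} = v_{3}  →  sig = (3; 1)
  • {0,2,7}:  v_{0} + v_{2} + v_{7} = 2·v_{3} + v_{4} + v_{6}  →  sig = (3; 1,1,2)
  • {1,3,4,6}:  v_{1} + v_{3} + v_{4} + v_{6} = v_{7}  →  sig = (4; 1)
  • {3,4,5,6}:  v_{3} + v_{4} + v_{5} + v_{6} = v_{2}  →  sig = (4; 1)
  • {0,1,4,5,6}:  v_{0} + v_{1} + v_{4} + v_{5} + v_{6} = 0  →  sig = (5; —)

Signatures (|P|; sorted positive RHS coefficients), sorted:
{ (2; —),  (2; 1,1) ×2,  (2; 1,1,1,2),  (3; 1),  (3; 1,1,2),  (4; 1) ×2,  (5; —) }


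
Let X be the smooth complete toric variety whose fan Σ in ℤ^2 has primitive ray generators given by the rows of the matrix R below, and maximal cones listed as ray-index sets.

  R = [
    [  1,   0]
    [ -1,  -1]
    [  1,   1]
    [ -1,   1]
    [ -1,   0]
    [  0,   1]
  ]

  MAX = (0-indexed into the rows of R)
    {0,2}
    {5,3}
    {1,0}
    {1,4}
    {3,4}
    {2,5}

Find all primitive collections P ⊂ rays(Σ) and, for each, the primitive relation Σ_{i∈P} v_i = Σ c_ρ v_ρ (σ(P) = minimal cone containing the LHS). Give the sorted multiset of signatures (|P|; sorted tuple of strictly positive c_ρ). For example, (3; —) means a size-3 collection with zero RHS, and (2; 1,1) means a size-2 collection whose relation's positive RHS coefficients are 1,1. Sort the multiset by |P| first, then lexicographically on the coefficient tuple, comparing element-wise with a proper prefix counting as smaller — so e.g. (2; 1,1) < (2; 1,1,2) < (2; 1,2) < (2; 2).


The 9 primitive collections of Σ (r=6, n=2):

  • {0,4}:  v_{0} + v_{4} = 0  →  sig = (2; —)
  • {1,2}:  v_{1} + v_{2} = 0  →  sig = (2; —)
  • {0,3}:  v_{0} + v_{3} = v_{5}  →  sig = (2; 1)
  • {0,5}:  v_{0} + v_{5} = v_{2}  →  sig = (2; 1)
  • {1,5}:  v_{1} + v_{5} = v_{4}  →  sig = (2; 1)
  • {2,4}:  v_{2} + v_{4} = v_{5}  →  sig = (2; 1)
  • {4,5}:  v_{4} + v_{5} = v_{3}  →  sig = (2; 1)
  • {1,3}:  v_{1} + v_{3} = 2·v_{4}  →  sig = (2; 2)
  • {2,3}:  v_{2} + v_{3} = 2·v_{5}  →  sig = (2; 2)

so the primitive-relation signature multiset is
    (2; —)
    (2; —)
    (2; 1)
    (2; 1)
    (2; 1)
    (2; 1)
    (2; 1)
    (2; 2)
    (2; 2)


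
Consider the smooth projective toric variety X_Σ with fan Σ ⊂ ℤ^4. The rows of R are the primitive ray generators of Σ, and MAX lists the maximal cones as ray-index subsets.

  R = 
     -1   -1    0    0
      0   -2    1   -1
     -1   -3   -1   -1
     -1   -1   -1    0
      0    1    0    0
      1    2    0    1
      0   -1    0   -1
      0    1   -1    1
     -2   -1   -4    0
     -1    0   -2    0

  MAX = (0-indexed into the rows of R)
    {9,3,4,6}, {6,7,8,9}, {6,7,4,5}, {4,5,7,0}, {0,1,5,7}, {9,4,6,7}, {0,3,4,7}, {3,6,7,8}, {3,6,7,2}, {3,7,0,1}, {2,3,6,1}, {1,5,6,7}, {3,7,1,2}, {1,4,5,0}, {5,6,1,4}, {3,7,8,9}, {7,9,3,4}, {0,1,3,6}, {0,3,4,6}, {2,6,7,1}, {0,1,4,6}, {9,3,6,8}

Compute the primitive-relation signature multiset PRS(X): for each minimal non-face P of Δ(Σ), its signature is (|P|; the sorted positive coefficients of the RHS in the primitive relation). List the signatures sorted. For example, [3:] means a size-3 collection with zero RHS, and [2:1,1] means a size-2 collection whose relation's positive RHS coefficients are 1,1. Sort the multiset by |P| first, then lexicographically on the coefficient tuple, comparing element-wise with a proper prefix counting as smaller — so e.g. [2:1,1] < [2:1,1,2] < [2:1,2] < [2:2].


|primitive collections| = 20. Relations:

  P={3,5}:  v_{3} + v_{5} = v_{7}  ⟹  sig = [2:1]
  P={1,9}:  v_{1} + v_{9} = v_{3} + v_{6}  ⟹  sig = [2:1,1]
  P={2,4}:  v_{2} + v_{4} = v_{3} + v_{6}  ⟹  sig = [2:1,1]
  P={2,5}:  v_{2} + v_{5} = v_{1} + v_{6} + 2·v_{7}  ⟹  sig = [2:1,1,2]
  P={5,8}:  v_{5} + v_{8} = v_{6} + 2·v_{7} + v_{9}  ⟹  sig = [2:1,1,2]
  P={5,9}:  v_{5} + v_{9} = v_{4} + v_{6} + 2·v_{7}  ⟹  sig = [2:1,1,2]
  P={0,2}:  v_{0} + v_{2} = v_{1} + 2·v_{3}  ⟹  sig = [2:1,2]
  P={0,8}:  v_{0} + v_{8} = 2·v_{3} + v_{9}  ⟹  sig = [2:1,2]
  P={0,9}:  v_{0} + v_{9} = 2·v_{3} + v_{4}  ⟹  sig = [2:1,2]
  P={1,8}:  v_{1} + v_{8} = 2·v_{3} + 2·v_{6} + v_{7}  ⟹  sig = [2:1,2,2]
  P={2,9}:  v_{2} + v_{9} = 2·v_{3} + 2·v_{6} + v_{7}  ⟹  sig = [2:1,2,2]
  P={4,8}:  v_{4} + v_{8} = 2·v_{9}  ⟹  sig = [2:2]
  P={2,8}:  v_{2} + v_{8} = 3·v_{3} + 3·v_{6} + 2·v_{7}  ⟹  sig = [2:2,3,3]
  P={0,5,6}:  v_{0} + v_{5} + v_{6} = 0  ⟹  sig = [3:]
  P={1,4,7}:  v_{1} + v_{4} + v_{7} = 0  ⟹  sig = [3:]
  P={0,6,7}:  v_{0} + v_{6} + v_{7} = v_{3}  ⟹  sig = [3:1]
  P={1,3,4}:  v_{1} + v_{3} + v_{4} = v_{0} + v_{6}  ⟹  sig = [3:1,1]
  P={1,3,6,7}:  v_{1} + v_{3} + v_{6} + v_{7} = v_{2}  ⟹  sig = [4:1]
  P={3,4,6,7}:  v_{3} + v_{4} + v_{6} + v_{7} = v_{9}  ⟹  sig = [4:1]
  P={3,6,7,9}:  v_{3} + v_{6} + v_{7} + v_{9} = v_{8}  ⟹  sig = [4:1]

Signatures (|P|; sorted positive RHS coefficients), sorted:
{ [2:1],  [2:1,1] ×2,  [2:1,1,2] ×3,  [2:1,2] ×3,  [2:1,2,2] ×2,  [2:2],  [2:2,3,3],  [3:] ×2,  [3:1],  [3:1,1],  [4:1] ×3 }


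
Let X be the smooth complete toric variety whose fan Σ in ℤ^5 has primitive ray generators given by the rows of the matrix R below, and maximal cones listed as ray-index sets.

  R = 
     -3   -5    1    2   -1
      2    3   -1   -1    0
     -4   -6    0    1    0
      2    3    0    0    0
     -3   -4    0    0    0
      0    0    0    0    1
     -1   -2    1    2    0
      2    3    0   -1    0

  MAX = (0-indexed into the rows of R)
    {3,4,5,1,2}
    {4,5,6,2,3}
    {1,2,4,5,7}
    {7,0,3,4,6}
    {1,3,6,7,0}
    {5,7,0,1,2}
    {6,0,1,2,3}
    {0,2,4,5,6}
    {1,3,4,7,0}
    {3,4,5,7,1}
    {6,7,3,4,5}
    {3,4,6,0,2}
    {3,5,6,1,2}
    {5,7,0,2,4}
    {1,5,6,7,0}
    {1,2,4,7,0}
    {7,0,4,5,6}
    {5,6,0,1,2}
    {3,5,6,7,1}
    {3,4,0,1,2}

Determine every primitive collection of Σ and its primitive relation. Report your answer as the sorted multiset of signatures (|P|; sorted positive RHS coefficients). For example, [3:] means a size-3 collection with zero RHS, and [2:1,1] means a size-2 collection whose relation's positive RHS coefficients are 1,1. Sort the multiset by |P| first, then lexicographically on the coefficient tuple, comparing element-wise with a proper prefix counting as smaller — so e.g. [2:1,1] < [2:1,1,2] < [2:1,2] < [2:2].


5 collections generate NE(X_Σ); each relation:

  {2,3,7}:  v_{2} + v_{3} + v_{7} = 0  so sig = [3:]
  {0,3,5}:  v_{0} + v_{3} + v_{5} = v_{6}  so sig = [3:1]
  {1,4,6}:  v_{1} + v_{4} + v_{6} = v_{2} + v_{3}  so sig = [3:1,1]
  {2,6,7}:  v_{2} + v_{6} + v_{7} = v_{0} + v_{5}  so sig = [3:1,1]
  {0,1,4,5}:  v_{0} + v_{1} + v_{4} + v_{5} = v_{2}  so sig = [4:1]

Hence PRS(X_Σ) =
    |P|=3: 4 collections, coeffs (), (1), (1,1), (1,1)
    |P|=4: 1 collection, coeffs (1)


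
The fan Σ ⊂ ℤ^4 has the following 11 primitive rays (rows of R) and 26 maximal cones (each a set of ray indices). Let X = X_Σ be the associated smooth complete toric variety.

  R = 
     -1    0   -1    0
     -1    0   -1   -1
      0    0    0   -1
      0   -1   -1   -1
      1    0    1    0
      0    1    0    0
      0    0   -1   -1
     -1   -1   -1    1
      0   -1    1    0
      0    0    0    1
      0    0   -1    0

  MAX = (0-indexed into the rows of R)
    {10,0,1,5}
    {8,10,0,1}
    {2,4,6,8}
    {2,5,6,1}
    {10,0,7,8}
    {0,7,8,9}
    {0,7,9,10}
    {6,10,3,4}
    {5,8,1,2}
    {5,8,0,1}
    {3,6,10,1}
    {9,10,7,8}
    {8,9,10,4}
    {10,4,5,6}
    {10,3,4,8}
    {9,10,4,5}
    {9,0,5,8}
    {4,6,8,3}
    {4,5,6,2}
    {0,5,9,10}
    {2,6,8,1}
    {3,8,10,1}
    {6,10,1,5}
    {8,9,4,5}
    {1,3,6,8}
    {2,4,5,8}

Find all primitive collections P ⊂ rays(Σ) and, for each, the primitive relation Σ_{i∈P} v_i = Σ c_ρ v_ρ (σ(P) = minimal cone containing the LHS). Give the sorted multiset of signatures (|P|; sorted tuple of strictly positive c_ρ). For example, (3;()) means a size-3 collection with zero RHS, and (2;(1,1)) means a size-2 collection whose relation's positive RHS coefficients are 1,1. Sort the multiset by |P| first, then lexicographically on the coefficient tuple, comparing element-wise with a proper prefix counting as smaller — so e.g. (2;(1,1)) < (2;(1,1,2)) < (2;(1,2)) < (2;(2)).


Primitive collections (22):

  P={0,4}:  v_{0} + v_{4} = 0  ⇒ sig = (2;())
  P={2,9}:  v_{2} + v_{9} = 0  ⇒ sig = (2;())
  P={0,2}:  v_{0} + v_{2} = v_{1}  ⇒ sig = (2;(1))
  P={1,4}:  v_{1} + v_{4} = v_{2}  ⇒ sig = (2;(1))
  P={1,9}:  v_{1} + v_{9} = v_{0}  ⇒ sig = (2;(1))
  P={2,10}:  v_{2} + v_{10} = v_{6}  ⇒ sig = (2;(1))
  P={3,5}:  v_{3} + v_{5} = v_{6}  ⇒ sig = (2;(1))
  P={6,9}:  v_{6} + v_{9} = v_{10}  ⇒ sig = (2;(1))
  P={0,6}:  v_{0} + v_{6} = v_{1} + v_{10}  ⇒ sig = (2;(1,1))
  P={5,7}:  v_{5} + v_{7} = v_{0} + v_{9}  ⇒ sig = (2;(1,1))
  P={2,7}:  v_{2} + v_{7} = v_{0} + v_{8} + v_{10}  ⇒ sig = (2;(1,1,1))
  P={4,7}:  v_{4} + v_{7} = v_{8} + v_{9} + v_{10}  ⇒ sig = (2;(1,1,1))
  P={0,3}:  v_{0} + v_{3} = v_{1} + v_{8} + 2·v_{10}  ⇒ sig = (2;(1,1,2))
  P={1,7}:  v_{1} + v_{7} = 2·v_{0} + v_{8} + v_{10}  ⇒ sig = (2;(1,1,2))
  P={6,7}:  v_{6} + v_{7} = v_{0} + v_{8} + 2·v_{10}  ⇒ sig = (2;(1,1,2))
  P={2,3}:  v_{2} + v_{3} = 2·v_{6} + v_{8}  ⇒ sig = (2;(1,2))
  P={3,9}:  v_{3} + v_{9} = v_{8} + 2·v_{10}  ⇒ sig = (2;(1,2))
  P={3,7}:  v_{3} + v_{7} = v_{0} + 2·v_{8} + 3·v_{10}  ⇒ sig = (2;(1,2,3))
  P={5,8,10}:  v_{5} + v_{8} + v_{10} = 0  ⇒ sig = (3;())
  P={5,6,8}:  v_{5} + v_{6} + v_{8} = v_{2}  ⇒ sig = (3;(1))
  P={6,8,10}:  v_{6} + v_{8} + v_{10} = v_{3}  ⇒ sig = (3;(1))
  P={0,8,9,10}:  v_{0} + v_{8} + v_{9} + v_{10} = v_{7}  ⇒ sig = (4;(1))

Sorted signature multiset PRS(X):
[(2;()), (2;()), (2;(1)), (2;(1)), (2;(1)), (2;(1)), (2;(1)), (2;(1)), (2;(1,1)), (2;(1,1)), (2;(1,1,1)), (2;(1,1,1)), (2;(1,1,2)), (2;(1,1,2)), (2;(1,1,2)), (2;(1,2)), (2;(1,2)), (2;(1,2,3)), (3;()), (3;(1)), (3;(1)), (4;(1))]


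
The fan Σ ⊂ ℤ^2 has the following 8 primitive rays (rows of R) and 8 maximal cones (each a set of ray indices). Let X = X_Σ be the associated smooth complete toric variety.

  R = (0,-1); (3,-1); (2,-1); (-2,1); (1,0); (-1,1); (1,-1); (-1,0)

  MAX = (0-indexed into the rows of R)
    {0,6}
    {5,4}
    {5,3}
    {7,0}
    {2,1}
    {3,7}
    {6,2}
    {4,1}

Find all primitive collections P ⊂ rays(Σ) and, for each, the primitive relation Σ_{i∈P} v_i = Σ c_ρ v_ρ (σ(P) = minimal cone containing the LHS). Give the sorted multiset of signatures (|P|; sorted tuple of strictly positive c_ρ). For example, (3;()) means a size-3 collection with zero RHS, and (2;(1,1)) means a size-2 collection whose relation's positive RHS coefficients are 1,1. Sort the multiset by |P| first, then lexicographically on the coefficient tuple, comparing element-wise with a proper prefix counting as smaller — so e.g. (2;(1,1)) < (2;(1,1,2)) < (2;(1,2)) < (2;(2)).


Primitive collections (20):

  P={2,3}:  v_{2} + v_{3} = 0 ; sig = (2;())
  P={4,7}:  v_{4} + v_{7} = 0 ; sig = (2;())
  P={5,6}:  v_{5} + v_{6} = 0 ; sig = (2;())
  P={0,4}:  v_{0} + v_{4} = v_{6} ; sig = (2;(1))
  P={0,5}:  v_{0} + v_{5} = v_{7} ; sig = (2;(1))
  P={1,3}:  v_{1} + v_{3} = v_{4} ; sig = (2;(1))
  P={1,7}:  v_{1} + v_{7} = v_{2} ; sig = (2;(1))
  P={2,4}:  v_{2} + v_{4} = v_{1} ; sig = (2;(1))
  P={2,5}:  v_{2} + v_{5} = v_{4} ; sig = (2;(1))
  P={2,7}:  v_{2} + v_{7} = v_{6} ; sig = (2;(1))
  P={3,4}:  v_{3} + v_{4} = v_{5} ; sig = (2;(1))
  P={3,6}:  v_{3} + v_{6} = v_{7} ; sig = (2;(1))
  P={4,6}:  v_{4} + v_{6} = v_{2} ; sig = (2;(1))
  P={5,7}:  v_{5} + v_{7} = v_{3} ; sig = (2;(1))
  P={6,7}:  v_{6} + v_{7} = v_{0} ; sig = (2;(1))
  P={0,1}:  v_{0} + v_{1} = v_{2} + v_{6} ; sig = (2;(1,1))
  P={0,2}:  v_{0} + v_{2} = 2·v_{6} ; sig = (2;(2))
  P={0,3}:  v_{0} + v_{3} = 2·v_{7} ; sig = (2;(2))
  P={1,5}:  v_{1} + v_{5} = 2·v_{4} ; sig = (2;(2))
  P={1,6}:  v_{1} + v_{6} = 2·v_{2} ; sig = (2;(2))

so the primitive-relation signature multiset is
{ (2;()) ×3,  (2;(1)) ×12,  (2;(1,1)),  (2;(2)) ×4 }


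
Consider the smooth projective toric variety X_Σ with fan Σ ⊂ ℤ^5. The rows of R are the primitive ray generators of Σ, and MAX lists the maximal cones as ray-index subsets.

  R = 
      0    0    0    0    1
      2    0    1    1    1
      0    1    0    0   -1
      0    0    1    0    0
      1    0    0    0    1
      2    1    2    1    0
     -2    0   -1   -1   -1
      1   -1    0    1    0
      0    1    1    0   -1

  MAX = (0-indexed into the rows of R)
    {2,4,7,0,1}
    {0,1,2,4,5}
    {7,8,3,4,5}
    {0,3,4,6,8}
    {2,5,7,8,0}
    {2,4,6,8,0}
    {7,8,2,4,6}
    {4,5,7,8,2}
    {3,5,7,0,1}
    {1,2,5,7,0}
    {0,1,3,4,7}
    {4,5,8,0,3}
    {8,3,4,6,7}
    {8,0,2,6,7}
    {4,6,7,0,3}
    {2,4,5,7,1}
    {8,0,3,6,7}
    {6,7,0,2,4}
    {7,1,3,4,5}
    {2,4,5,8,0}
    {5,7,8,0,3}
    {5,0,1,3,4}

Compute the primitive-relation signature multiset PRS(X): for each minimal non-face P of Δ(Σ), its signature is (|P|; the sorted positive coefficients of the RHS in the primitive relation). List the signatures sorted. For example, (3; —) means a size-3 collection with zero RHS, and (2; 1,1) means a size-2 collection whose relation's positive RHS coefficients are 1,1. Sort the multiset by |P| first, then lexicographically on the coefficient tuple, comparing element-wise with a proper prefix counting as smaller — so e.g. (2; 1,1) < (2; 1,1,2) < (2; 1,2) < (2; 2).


|primitive collections| = 6. Relations:

  P = {1,6}:  v_{1} + v_{6} = 0  ⇒ sig = (2; —)
  P = {1,8}:  v_{1} + v_{8} = v_{5}  ⇒ sig = (2; 1)
  P = {2,3}:  v_{2} + v_{3} = v_{8}  ⇒ sig = (2; 1)
  P = {5,6}:  v_{5} + v_{6} = v_{8}  ⇒ sig = (2; 1)
  P = {0,4,7,8}:  v_{0} + v_{4} + v_{7} + v_{8} = v_{1}  ⇒ sig = (4; 1)
  P = {0,4,5,7}:  v_{0} + v_{4} + v_{5} + v_{7} = 2·v_{1}  ⇒ sig = (4; 2)

Hence PRS(X_Σ) =
    |P|=2: 4 collections, coeffs (), (1), (1), (1)
    |P|=4: 2 collections, coeffs (1), (2)


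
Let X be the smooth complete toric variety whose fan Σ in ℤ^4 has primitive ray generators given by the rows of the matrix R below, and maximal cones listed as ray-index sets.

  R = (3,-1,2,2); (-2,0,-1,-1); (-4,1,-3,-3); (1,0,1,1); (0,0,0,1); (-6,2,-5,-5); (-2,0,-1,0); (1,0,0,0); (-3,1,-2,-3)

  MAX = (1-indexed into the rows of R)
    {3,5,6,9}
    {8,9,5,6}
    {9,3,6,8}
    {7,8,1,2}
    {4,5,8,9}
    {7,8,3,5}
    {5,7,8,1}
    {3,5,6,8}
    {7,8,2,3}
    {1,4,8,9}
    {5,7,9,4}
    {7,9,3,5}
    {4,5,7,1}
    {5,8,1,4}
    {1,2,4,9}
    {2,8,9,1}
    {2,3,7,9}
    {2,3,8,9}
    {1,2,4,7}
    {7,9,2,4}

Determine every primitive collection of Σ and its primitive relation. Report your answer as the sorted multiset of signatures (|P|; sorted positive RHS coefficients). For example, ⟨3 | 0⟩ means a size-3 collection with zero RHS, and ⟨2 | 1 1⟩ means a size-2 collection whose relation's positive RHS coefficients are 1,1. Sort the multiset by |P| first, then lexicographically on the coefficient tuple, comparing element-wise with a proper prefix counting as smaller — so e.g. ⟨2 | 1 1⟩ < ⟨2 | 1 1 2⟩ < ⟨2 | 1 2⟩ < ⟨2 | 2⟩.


Minimal non-faces — 13 found among 9 rays, 20 max cones:

  {2,5}:  v_{2} + v_{5} = v_{7}  →  sig = ⟨2 | 1⟩
  {1,3}:  v_{1} + v_{3} = v_{2} + v_{8}  →  sig = ⟨2 | 1 1⟩
  {1,6}:  v_{1} + v_{6} = v_{3} + v_{8}  →  sig = ⟨2 | 1 1⟩
  {3,4}:  v_{3} + v_{4} = v_{5} + v_{9}  →  sig = ⟨2 | 1 1⟩
  {6,7}:  v_{6} + v_{7} = 2·v_{3} + v_{5}  →  sig = ⟨2 | 1 2⟩
  {4,6}:  v_{4} + v_{6} = 2·v_{5} + v_{8} + 2·v_{9}  →  sig = ⟨2 | 1 2 2⟩
  {2,6}:  v_{2} + v_{6} = 2·v_{3}  →  sig = ⟨2 | 2⟩
  {1,5,9}:  v_{1} + v_{5} + v_{9} = 0  →  sig = ⟨3 | 0⟩
  {2,4,8}:  v_{2} + v_{4} + v_{8} = 0  →  sig = ⟨3 | 0⟩
  {1,7,9}:  v_{1} + v_{7} + v_{9} = v_{2}  →  sig = ⟨3 | 1⟩
  {4,7,8}:  v_{4} + v_{7} + v_{8} = v_{5}  →  sig = ⟨3 | 1⟩
  {7,8,9}:  v_{7} + v_{8} + v_{9} = v_{3}  →  sig = ⟨3 | 1⟩
  {3,5,8,9}:  v_{3} + v_{5} + v_{8} + v_{9} = v_{6}  →  sig = ⟨4 | 1⟩

Hence PRS(X_Σ) =
    ⟨2 | 1⟩
    ⟨2 | 1 1⟩
    ⟨2 | 1 1⟩
    ⟨2 | 1 1⟩
    ⟨2 | 1 2⟩
    ⟨2 | 1 2 2⟩
    ⟨2 | 2⟩
    ⟨3 | 0⟩
    ⟨3 | 0⟩
    ⟨3 | 1⟩
    ⟨3 | 1⟩
    ⟨3 | 1⟩
    ⟨4 | 1⟩


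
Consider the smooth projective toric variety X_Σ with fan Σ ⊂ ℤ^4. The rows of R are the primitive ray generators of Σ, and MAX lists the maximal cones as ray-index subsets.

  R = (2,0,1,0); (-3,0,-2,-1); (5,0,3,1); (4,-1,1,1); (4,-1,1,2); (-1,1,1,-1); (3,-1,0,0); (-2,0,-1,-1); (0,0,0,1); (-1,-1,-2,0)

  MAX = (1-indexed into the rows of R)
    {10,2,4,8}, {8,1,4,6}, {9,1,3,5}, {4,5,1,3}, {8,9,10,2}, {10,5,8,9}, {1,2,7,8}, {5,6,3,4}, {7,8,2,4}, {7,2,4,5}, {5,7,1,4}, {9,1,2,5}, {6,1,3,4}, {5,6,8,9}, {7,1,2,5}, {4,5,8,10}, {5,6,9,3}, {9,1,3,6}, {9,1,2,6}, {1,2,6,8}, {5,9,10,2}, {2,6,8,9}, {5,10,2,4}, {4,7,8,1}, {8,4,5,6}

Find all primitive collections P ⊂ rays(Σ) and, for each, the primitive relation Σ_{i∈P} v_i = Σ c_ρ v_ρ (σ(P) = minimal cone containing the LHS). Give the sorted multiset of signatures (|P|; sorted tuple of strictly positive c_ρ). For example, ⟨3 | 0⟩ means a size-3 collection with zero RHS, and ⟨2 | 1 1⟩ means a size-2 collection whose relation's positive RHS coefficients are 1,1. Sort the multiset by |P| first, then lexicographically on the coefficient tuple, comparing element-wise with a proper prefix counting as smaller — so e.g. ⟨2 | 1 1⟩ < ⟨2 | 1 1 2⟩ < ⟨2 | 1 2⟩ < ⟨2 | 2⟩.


18 minimal non-faces of Δ(Σ) (on 10 rays):

  P = {2,3}:  v_{2} + v_{3} = v_{1} ; sig = ⟨2 | 1⟩
  P = {3,10}:  v_{3} + v_{10} = v_{4} ; sig = ⟨2 | 1⟩
  P = {4,9}:  v_{4} + v_{9} = v_{5} ; sig = ⟨2 | 1⟩
  P = {6,10}:  v_{6} + v_{10} = v_{8} ; sig = ⟨2 | 1⟩
  P = {1,10}:  v_{1} + v_{10} = v_{2} + v_{4} ; sig = ⟨2 | 1 1⟩
  P = {3,8}:  v_{3} + v_{8} = v_{4} + v_{6} ; sig = ⟨2 | 1 1⟩
  P = {7,9}:  v_{7} + v_{9} = v_{1} + v_{2} + v_{5} ; sig = ⟨2 | 1 1 1⟩
  P = {3,7}:  v_{3} + v_{7} = 2·v_{1} + v_{4} ; sig = ⟨2 | 1 2⟩
  P = {6,7}:  v_{6} + v_{7} = 2·v_{1} + v_{8} ; sig = ⟨2 | 1 2⟩
  P = {7,10}:  v_{7} + v_{10} = 2·v_{2} + 2·v_{4} ; sig = ⟨2 | 2 2⟩
  P = {1,8,9}:  v_{1} + v_{8} + v_{9} = 0 ; sig = ⟨3 | 0⟩
  P = {2,5,6}:  v_{2} + v_{5} + v_{6} = 0 ; sig = ⟨3 | 0⟩
  P = {1,2,4}:  v_{1} + v_{2} + v_{4} = v_{7} ; sig = ⟨3 | 1⟩
  P = {1,5,6}:  v_{1} + v_{5} + v_{6} = v_{3} ; sig = ⟨3 | 1⟩
  P = {1,5,8}:  v_{1} + v_{5} + v_{8} = v_{4} ; sig = ⟨3 | 1⟩
  P = {2,5,8}:  v_{2} + v_{5} + v_{8} = v_{10} ; sig = ⟨3 | 1⟩
  P = {2,4,6}:  v_{2} + v_{4} + v_{6} = v_{1} + v_{8} ; sig = ⟨3 | 1 1⟩
  P = {5,7,8}:  v_{5} + v_{7} + v_{8} = v_{2} + 2·v_{4} ; sig = ⟨3 | 1 2⟩

Sorted signature multiset PRS(X):
[⟨2 | 1⟩, ⟨2 | 1⟩, ⟨2 | 1⟩, ⟨2 | 1⟩, ⟨2 | 1 1⟩, ⟨2 | 1 1⟩, ⟨2 | 1 1 1⟩, ⟨2 | 1 2⟩, ⟨2 | 1 2⟩, ⟨2 | 2 2⟩, ⟨3 | 0⟩, ⟨3 | 0⟩, ⟨3 | 1⟩, ⟨3 | 1⟩, ⟨3 | 1⟩, ⟨3 | 1⟩, ⟨3 | 1 1⟩, ⟨3 | 1 2⟩]


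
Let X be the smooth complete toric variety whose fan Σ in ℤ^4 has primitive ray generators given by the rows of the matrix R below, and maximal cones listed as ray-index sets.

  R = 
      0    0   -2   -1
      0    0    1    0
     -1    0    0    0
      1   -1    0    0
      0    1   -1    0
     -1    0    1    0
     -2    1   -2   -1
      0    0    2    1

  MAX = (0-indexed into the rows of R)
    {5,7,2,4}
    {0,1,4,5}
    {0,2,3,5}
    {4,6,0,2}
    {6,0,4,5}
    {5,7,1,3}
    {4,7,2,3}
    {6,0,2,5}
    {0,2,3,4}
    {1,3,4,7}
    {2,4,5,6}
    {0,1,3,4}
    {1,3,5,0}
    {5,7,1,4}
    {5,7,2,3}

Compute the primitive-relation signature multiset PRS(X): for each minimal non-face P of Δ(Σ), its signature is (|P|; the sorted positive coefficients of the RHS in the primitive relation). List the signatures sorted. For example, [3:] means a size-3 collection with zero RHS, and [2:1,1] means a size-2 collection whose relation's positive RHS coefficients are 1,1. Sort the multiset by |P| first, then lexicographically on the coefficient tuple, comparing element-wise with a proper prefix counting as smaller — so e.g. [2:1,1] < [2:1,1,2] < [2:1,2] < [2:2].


Minimal non-faces — 7 found among 8 rays, 15 max cones:

  P={0,7}:  v_{0} + v_{7} = 0 ; sig = [2:]
  P={1,2}:  v_{1} + v_{2} = v_{5} ; sig = [2:1]
  P={3,6}:  v_{3} + v_{6} = v_{0} + v_{2} ; sig = [2:1,1]
  P={6,7}:  v_{6} + v_{7} = v_{2} + v_{4} + v_{5} ; sig = [2:1,1,1]
  P={1,6}:  v_{1} + v_{6} = v_{0} + v_{4} + 2·v_{5} ; sig = [2:1,1,2]
  P={3,4,5}:  v_{3} + v_{4} + v_{5} = 0 ; sig = [3:]
  P={0,2,4,5}:  v_{0} + v_{2} + v_{4} + v_{5} = v_{6} ; sig = [4:1]

Sorted signature multiset PRS(X):
[[2:], [2:1], [2:1,1], [2:1,1,1], [2:1,1,2], [3:], [4:1]]


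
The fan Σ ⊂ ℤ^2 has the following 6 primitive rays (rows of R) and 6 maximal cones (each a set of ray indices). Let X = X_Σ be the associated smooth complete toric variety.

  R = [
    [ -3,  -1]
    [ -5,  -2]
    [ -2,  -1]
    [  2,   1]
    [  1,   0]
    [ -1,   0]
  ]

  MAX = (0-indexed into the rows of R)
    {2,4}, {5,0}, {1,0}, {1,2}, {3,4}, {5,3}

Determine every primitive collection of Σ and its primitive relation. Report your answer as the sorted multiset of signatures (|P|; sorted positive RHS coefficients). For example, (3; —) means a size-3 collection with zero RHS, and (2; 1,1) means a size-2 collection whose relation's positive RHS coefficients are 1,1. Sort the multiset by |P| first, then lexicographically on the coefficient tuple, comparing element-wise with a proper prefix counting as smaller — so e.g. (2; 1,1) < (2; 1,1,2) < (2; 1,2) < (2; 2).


The 9 primitive collections of Σ (r=6, n=2):

  P={2,3}:  v_{2} + v_{3} = 0  ⇒ sig = (2; —)
  P={4,5}:  v_{4} + v_{5} = 0  ⇒ sig = (2; —)
  P={0,2}:  v_{0} + v_{2} = v_{1}  ⇒ sig = (2; 1)
  P={0,3}:  v_{0} + v_{3} = v_{5}  ⇒ sig = (2; 1)
  P={0,4}:  v_{0} + v_{4} = v_{2}  ⇒ sig = (2; 1)
  P={1,3}:  v_{1} + v_{3} = v_{0}  ⇒ sig = (2; 1)
  P={2,5}:  v_{2} + v_{5} = v_{0}  ⇒ sig = (2; 1)
  P={1,4}:  v_{1} + v_{4} = 2·v_{2}  ⇒ sig = (2; 2)
  P={1,5}:  v_{1} + v_{5} = 2·v_{0}  ⇒ sig = (2; 2)

Hence PRS(X_Σ) =
{ (2; —) ×2,  (2; 1) ×5,  (2; 2) ×2 }


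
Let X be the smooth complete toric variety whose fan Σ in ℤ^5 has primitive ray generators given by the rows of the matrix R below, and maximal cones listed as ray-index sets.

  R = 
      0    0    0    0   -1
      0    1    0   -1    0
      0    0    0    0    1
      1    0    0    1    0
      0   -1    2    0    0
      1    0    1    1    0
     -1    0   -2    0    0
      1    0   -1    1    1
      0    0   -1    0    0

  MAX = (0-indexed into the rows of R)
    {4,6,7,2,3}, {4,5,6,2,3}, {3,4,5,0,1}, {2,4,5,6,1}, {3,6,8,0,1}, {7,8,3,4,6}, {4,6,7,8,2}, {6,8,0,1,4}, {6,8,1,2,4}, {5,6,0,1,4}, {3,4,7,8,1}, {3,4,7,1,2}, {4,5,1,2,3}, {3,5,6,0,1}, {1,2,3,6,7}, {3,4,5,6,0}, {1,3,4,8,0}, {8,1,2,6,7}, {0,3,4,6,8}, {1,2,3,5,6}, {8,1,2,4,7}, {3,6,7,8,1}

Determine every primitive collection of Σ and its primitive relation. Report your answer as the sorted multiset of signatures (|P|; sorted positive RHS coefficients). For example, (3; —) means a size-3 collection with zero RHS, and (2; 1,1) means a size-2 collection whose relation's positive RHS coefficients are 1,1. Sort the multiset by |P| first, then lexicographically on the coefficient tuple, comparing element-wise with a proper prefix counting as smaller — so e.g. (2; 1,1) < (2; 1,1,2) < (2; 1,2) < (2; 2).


7 collections generate NE(X_Σ); each relation:

  {0,2}:  v_{0} + v_{2} = 0  ⟹  sig = (2; —)
  {5,8}:  v_{5} + v_{8} = v_{3}  ⟹  sig = (2; 1)
  {0,7}:  v_{0} + v_{7} = v_{3} + v_{8}  ⟹  sig = (2; 1,1)
  {5,7}:  v_{5} + v_{7} = v_{2} + 2·v_{3}  ⟹  sig = (2; 1,2)
  {2,3,8}:  v_{2} + v_{3} + v_{8} = v_{7}  ⟹  sig = (3; 1)
  {1,3,4,6}:  v_{1} + v_{3} + v_{4} + v_{6} = 0  ⟹  sig = (4; —)
  {1,4,6,7}:  v_{1} + v_{4} + v_{6} + v_{7} = v_{2} + v_{8}  ⟹  sig = (4; 1,1)

Hence PRS(X_Σ) =
    |P|=2: 4 collections, coeffs (), (1), (1,1), (1,2)
    |P|=3: 1 collection, coeffs (1)
    |P|=4: 2 collections, coeffs (), (1,1)
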